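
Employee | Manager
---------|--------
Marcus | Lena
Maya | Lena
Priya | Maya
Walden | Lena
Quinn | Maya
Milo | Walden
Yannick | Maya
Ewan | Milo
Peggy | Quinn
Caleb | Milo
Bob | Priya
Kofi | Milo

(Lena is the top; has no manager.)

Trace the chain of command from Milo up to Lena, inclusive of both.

Milo -> Walden -> Lena

Milo reports to Walden. Walden reports to Lena. Lena is at the top.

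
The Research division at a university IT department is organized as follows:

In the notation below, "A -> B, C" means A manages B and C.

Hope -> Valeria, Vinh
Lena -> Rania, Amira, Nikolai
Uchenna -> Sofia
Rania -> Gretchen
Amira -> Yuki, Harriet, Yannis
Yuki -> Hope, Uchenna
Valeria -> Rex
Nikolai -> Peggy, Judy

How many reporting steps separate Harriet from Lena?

Chain from Harriet up to Lena: Harriet → Amira → Lena. That is 2 steps up, so Harriet is 2 levels below Lena.

2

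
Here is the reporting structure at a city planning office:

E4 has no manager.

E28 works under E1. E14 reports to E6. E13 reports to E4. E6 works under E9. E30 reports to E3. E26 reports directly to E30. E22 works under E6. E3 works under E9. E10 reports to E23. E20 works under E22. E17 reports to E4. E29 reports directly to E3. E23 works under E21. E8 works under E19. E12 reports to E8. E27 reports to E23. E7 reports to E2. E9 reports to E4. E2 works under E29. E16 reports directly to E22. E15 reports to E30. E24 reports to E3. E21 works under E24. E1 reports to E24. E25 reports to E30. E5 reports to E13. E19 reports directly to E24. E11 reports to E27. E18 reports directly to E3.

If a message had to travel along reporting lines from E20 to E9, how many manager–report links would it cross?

E20 is in E9's organization: the chain from E20 up to E9 is E20 → E22 → E6 → E9, which is 3 links.

3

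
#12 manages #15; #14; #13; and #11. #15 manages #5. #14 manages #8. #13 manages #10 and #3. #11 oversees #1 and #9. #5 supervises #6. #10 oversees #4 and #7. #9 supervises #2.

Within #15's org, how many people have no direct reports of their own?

The only person in #15's organization with no one reporting to them is #6. That is 1.

1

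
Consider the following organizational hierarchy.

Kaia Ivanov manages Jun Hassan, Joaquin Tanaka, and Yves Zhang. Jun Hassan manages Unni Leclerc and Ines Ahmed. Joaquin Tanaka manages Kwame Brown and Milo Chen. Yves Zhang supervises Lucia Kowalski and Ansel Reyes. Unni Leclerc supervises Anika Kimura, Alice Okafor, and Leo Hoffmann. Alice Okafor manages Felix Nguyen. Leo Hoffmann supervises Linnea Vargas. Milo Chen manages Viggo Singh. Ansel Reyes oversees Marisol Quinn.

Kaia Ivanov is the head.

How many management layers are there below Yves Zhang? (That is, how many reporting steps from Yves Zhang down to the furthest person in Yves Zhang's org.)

2

The longest chain under Yves Zhang runs Yves Zhang → Ansel Reyes → Marisol Quinn, which is 2 levels below Yves Zhang.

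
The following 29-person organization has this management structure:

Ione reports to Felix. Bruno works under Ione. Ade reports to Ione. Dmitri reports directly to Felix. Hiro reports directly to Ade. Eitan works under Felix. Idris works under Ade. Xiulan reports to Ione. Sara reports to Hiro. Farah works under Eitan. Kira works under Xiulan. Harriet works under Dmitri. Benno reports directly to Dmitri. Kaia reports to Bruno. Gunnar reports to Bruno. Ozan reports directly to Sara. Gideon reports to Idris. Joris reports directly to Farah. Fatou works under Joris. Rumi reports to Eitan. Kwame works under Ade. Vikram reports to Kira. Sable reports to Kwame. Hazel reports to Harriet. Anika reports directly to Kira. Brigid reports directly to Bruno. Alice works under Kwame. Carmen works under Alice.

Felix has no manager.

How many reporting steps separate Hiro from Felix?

Chain from Hiro up to Felix: Hiro → Ade → Ione → Felix. That is 3 steps up, so Hiro is 3 levels below Felix.

3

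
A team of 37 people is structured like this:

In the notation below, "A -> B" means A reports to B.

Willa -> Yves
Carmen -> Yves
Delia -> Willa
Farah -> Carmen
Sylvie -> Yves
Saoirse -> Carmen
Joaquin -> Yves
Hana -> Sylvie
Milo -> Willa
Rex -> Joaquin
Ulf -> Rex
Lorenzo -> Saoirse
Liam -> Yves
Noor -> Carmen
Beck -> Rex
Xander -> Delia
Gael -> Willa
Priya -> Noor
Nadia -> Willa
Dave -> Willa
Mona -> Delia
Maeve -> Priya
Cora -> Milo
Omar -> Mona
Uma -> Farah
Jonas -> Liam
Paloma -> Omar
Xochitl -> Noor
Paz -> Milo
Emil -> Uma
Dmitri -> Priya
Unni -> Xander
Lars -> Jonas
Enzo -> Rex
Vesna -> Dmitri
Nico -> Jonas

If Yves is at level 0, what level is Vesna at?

5

Chain from Vesna up to Yves: Vesna → Dmitri → Priya → Noor → Carmen → Yves. That is 5 steps up, so Vesna is 5 levels below Yves.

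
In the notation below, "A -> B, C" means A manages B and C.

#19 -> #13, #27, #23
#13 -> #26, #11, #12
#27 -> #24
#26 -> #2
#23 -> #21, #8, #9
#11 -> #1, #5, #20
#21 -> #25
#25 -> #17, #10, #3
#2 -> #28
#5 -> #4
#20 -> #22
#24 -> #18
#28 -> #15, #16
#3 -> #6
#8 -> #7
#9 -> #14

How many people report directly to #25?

#25 directly manages #17, #10, #3. That is 3 direct reports.

3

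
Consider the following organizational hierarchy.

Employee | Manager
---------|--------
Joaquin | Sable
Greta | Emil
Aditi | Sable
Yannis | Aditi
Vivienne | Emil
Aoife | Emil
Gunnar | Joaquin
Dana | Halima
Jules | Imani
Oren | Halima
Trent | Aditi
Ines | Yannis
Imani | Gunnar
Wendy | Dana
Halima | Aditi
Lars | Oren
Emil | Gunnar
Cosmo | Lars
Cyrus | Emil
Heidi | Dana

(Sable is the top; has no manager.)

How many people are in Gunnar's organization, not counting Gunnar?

7

Gunnar directly manages Emil, Imani. Under Emil: Greta, Aoife, Vivienne, Cyrus (4). Under Imani: Jules (1). So Gunnar's organization is 2 direct reports plus everyone under them: 5 + 2 = 7.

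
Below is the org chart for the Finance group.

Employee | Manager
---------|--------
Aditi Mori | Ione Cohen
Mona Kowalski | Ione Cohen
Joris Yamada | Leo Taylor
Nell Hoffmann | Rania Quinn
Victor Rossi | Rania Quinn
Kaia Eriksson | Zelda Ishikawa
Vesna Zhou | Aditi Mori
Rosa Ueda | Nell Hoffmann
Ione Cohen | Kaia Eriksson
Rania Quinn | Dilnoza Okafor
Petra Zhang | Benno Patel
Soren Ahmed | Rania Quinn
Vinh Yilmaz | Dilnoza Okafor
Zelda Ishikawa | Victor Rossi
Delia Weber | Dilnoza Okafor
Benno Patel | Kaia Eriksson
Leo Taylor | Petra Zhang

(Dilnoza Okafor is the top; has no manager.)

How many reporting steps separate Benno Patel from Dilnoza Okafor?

5

Chain from Benno Patel up to Dilnoza Okafor: Benno Patel → Kaia Eriksson → Zelda Ishikawa → Victor Rossi → Rania Quinn → Dilnoza Okafor. That is 5 steps up, so Benno Patel is 5 levels below Dilnoza Okafor.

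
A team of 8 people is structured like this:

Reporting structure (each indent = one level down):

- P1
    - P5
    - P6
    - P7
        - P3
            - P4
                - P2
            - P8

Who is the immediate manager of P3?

P7

P3 reports directly to P7.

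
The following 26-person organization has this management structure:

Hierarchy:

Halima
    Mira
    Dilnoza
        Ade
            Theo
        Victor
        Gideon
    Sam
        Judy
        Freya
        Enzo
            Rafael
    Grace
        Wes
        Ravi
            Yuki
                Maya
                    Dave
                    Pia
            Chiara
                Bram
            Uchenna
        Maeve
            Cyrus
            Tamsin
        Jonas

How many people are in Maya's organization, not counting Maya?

Maya directly manages Dave, Pia. Dave has no reports. Pia has no reports. So Maya's organization is 2 direct reports plus everyone under them: 1 + 1 = 2.

2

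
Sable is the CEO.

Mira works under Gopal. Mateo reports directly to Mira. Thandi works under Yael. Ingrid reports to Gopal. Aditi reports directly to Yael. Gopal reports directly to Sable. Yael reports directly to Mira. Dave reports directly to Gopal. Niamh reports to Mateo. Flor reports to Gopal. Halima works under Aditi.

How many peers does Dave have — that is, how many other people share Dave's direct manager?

3

Dave reports to Gopal. Gopal's other direct reports are Mira, Ingrid, Flor — 3 peers.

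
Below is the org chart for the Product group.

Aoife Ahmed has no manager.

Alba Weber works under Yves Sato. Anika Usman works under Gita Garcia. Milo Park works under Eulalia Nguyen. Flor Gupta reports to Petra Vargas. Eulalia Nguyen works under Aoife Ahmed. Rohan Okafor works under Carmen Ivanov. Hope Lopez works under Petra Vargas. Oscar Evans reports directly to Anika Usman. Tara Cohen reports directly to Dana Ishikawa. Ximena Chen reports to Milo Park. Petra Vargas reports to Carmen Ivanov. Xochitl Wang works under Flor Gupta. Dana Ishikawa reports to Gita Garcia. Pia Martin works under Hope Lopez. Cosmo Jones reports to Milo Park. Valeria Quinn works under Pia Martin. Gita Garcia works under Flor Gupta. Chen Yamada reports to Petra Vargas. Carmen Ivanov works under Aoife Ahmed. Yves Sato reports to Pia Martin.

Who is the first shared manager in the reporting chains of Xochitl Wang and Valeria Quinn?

Xochitl Wang's chain of managers is Flor Gupta, Petra Vargas, Carmen Ivanov, Aoife Ahmed. Valeria Quinn's chain of managers is Pia Martin, Hope Lopez, Petra Vargas, Carmen Ivanov, Aoife Ahmed. The first manager that appears in both chains is Petra Vargas.

Petra Vargas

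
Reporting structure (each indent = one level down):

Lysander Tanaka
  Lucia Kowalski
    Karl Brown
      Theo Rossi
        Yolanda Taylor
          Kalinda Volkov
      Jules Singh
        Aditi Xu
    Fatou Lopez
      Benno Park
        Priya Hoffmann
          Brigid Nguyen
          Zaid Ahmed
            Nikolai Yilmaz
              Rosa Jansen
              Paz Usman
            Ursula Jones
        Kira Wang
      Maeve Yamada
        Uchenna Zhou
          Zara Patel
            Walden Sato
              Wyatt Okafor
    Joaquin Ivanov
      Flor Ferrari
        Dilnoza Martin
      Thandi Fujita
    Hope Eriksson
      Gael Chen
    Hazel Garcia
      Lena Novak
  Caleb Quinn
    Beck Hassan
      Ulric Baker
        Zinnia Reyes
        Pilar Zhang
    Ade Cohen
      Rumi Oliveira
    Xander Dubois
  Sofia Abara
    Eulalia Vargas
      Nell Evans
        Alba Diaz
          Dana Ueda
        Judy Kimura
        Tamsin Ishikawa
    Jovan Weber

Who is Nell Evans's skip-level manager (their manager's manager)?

Nell Evans reports to Eulalia Vargas, and Eulalia Vargas reports to Sofia Abara. So Nell Evans's skip-level manager is Sofia Abara.

Sofia Abara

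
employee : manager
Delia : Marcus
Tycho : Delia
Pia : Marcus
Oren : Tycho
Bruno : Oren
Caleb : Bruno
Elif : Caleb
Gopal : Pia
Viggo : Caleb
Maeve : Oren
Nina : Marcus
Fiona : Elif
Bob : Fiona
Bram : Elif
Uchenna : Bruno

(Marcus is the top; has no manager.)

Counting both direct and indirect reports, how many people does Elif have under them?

3

Elif directly manages Fiona, Bram. Under Fiona: Bob (1). Bram has no reports. So Elif's organization is 2 direct reports plus everyone under them: 2 + 1 = 3.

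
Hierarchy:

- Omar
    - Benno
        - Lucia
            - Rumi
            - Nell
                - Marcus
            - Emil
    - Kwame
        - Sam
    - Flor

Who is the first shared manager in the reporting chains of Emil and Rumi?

Emil's chain of managers is Lucia, Benno, Omar. Rumi's chain of managers is Lucia, Benno, Omar. The first manager that appears in both chains is Lucia.

Lucia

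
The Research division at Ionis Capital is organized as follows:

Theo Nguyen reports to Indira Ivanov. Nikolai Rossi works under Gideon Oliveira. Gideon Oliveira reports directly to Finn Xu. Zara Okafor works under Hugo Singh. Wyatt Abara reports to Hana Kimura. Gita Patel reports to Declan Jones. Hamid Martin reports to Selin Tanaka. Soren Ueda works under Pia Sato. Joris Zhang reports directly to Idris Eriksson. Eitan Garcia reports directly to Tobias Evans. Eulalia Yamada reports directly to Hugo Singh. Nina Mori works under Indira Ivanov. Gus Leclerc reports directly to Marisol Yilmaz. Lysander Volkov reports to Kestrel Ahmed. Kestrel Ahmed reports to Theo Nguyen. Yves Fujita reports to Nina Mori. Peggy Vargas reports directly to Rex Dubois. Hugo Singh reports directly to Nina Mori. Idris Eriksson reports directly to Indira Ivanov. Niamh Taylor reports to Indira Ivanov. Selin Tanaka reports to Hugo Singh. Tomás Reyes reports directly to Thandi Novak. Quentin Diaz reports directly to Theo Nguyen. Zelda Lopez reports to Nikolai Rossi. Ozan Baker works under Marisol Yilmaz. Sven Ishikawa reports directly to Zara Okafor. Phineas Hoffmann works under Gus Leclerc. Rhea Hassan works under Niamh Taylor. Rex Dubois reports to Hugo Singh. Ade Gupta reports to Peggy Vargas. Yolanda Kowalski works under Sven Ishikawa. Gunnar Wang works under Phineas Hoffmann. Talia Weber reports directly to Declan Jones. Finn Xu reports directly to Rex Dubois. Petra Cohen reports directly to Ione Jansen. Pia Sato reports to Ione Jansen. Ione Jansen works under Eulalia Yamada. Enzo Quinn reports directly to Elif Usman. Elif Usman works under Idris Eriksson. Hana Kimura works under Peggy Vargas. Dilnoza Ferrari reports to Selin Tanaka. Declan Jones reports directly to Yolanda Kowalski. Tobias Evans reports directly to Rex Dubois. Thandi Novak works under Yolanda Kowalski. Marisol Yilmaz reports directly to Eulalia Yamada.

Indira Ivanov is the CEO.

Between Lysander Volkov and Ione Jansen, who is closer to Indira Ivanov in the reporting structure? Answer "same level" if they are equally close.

Lysander Volkov is 3 levels below Indira Ivanov; Ione Jansen is 4. Lysander Volkov is higher.

Lysander Volkov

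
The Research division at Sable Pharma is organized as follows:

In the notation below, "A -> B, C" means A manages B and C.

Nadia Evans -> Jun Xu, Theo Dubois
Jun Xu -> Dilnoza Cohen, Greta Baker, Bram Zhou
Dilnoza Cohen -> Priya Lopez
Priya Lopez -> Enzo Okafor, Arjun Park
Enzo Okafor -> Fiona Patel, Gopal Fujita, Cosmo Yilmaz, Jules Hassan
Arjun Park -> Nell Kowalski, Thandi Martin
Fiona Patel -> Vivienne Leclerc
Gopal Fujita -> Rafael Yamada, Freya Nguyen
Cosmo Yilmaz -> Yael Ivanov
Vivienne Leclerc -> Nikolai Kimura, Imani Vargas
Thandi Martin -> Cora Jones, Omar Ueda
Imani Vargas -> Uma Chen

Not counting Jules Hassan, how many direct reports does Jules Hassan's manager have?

Jules Hassan reports to Enzo Okafor. Enzo Okafor's other direct reports are Fiona Patel, Gopal Fujita, Cosmo Yilmaz — 3 peers.

3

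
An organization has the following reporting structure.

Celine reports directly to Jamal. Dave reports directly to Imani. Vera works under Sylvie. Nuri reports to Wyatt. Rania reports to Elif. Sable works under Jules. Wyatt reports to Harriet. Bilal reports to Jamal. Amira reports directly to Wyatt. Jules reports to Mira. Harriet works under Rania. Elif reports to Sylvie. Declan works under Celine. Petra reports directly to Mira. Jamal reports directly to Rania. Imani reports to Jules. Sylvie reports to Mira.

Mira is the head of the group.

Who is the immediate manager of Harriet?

Rania

Harriet reports directly to Rania.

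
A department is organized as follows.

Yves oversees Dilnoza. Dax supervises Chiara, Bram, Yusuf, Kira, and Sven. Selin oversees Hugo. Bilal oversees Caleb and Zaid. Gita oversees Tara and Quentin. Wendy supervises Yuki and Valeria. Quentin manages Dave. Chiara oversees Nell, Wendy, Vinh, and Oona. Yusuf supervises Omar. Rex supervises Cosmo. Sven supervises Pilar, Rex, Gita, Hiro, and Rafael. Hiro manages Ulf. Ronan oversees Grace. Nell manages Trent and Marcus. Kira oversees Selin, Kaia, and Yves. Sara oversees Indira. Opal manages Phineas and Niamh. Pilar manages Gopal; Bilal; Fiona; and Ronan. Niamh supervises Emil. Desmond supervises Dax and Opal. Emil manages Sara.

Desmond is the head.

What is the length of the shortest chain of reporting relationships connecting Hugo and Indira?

9

Hugo is 4 levels below Desmond, and Indira is 5 levels below Desmond (their lowest common manager). The shortest path runs up from Hugo to Desmond and back down to Indira: 4 + 5 = 9 links.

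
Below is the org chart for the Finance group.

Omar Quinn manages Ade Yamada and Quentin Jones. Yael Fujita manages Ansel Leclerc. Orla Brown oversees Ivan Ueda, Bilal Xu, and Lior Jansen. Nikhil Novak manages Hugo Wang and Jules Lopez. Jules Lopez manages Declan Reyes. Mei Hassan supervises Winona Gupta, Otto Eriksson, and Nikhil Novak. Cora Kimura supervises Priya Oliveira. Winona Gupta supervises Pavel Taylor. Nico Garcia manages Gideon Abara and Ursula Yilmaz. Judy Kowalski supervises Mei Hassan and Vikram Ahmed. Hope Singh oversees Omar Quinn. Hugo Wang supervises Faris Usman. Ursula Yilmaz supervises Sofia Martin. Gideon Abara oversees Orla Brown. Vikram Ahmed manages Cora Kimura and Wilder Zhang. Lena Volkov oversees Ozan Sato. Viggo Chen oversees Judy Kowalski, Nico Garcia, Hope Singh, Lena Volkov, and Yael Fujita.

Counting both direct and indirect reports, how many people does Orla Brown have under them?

3

Orla Brown directly manages Ivan Ueda, Bilal Xu, Lior Jansen. Ivan Ueda has no reports. Bilal Xu has no reports. Lior Jansen has no reports. So Orla Brown's organization is 3 direct reports plus everyone under them: 1 + 1 + 1 = 3.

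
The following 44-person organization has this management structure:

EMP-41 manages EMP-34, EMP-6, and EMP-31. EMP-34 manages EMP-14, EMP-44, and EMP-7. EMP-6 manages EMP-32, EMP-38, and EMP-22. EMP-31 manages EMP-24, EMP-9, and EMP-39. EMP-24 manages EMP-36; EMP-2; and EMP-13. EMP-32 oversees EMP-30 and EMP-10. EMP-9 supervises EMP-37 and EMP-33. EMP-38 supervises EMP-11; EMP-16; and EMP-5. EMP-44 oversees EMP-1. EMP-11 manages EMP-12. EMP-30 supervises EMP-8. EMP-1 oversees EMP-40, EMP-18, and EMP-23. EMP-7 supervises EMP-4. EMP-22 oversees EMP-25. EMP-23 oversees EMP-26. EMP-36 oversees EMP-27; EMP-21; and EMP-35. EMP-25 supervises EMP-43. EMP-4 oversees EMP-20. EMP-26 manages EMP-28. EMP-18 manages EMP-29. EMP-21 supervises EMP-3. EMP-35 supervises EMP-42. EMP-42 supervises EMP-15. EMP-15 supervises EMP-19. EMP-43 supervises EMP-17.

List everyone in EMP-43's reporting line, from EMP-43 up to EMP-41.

EMP-43 -> EMP-25 -> EMP-22 -> EMP-6 -> EMP-41

EMP-43 reports to EMP-25. EMP-25 reports to EMP-22. EMP-22 reports to EMP-6. EMP-6 reports to EMP-41. EMP-41 is at the top.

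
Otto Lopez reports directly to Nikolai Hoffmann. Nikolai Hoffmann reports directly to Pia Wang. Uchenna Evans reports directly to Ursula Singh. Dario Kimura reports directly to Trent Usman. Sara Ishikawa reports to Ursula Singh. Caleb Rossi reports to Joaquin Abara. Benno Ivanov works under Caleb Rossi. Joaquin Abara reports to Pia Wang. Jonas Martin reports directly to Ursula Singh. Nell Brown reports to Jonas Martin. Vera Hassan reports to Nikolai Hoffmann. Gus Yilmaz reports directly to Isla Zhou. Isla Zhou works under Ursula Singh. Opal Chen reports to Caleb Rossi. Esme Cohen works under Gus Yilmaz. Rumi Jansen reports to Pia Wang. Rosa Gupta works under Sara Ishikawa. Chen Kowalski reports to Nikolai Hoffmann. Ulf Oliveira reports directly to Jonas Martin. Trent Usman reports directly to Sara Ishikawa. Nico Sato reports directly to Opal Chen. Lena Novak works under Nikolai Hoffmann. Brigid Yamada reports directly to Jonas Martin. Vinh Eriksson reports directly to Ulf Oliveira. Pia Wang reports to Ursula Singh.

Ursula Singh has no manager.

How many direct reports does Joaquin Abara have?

1

Joaquin Abara directly manages Caleb Rossi. That is 1 direct report.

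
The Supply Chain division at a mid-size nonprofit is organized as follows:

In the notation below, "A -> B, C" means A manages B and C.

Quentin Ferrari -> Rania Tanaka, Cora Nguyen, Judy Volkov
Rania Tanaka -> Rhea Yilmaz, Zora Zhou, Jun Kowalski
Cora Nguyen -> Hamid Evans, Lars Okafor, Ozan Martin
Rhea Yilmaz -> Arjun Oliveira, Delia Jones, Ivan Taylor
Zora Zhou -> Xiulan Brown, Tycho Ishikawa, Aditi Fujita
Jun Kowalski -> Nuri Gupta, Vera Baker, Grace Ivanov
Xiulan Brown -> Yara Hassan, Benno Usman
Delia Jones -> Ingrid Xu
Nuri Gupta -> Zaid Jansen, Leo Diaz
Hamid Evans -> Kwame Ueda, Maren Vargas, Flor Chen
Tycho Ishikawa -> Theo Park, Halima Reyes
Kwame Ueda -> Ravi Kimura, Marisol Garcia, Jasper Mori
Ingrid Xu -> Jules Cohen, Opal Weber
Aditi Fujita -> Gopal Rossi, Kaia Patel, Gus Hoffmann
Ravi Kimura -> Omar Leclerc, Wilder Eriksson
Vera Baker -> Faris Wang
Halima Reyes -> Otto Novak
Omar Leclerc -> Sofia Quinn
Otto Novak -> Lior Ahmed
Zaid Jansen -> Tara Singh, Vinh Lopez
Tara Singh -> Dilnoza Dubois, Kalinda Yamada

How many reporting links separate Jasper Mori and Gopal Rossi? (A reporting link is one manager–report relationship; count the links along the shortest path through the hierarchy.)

Jasper Mori is 4 levels below Quentin Ferrari, and Gopal Rossi is 4 levels below Quentin Ferrari (their lowest common manager). The shortest path runs up from Jasper Mori to Quentin Ferrari and back down to Gopal Rossi: 4 + 4 = 8 links.

8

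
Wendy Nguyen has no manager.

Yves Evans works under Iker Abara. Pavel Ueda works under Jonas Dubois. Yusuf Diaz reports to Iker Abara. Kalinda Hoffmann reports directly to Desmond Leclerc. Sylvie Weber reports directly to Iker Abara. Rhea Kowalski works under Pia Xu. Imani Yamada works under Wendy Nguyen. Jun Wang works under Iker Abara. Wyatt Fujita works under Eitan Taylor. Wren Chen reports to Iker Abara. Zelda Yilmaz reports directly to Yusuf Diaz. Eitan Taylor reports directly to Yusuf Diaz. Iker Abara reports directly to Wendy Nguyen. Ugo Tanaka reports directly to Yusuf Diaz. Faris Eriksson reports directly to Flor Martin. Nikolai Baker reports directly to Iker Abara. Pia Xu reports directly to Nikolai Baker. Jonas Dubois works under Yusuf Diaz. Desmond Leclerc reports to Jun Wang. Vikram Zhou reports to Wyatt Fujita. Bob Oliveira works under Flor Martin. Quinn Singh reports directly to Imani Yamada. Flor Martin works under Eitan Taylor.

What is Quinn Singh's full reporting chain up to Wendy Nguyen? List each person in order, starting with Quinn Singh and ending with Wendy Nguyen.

Quinn Singh -> Imani Yamada -> Wendy Nguyen

Quinn Singh reports to Imani Yamada. Imani Yamada reports to Wendy Nguyen. Wendy Nguyen is at the top.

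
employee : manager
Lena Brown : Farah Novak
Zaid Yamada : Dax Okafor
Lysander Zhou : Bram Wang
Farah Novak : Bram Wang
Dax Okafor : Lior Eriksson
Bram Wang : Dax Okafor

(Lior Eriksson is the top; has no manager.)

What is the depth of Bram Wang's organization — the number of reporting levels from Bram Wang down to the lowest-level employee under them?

The longest chain under Bram Wang runs Bram Wang → Farah Novak → Lena Brown, which is 2 levels below Bram Wang.

2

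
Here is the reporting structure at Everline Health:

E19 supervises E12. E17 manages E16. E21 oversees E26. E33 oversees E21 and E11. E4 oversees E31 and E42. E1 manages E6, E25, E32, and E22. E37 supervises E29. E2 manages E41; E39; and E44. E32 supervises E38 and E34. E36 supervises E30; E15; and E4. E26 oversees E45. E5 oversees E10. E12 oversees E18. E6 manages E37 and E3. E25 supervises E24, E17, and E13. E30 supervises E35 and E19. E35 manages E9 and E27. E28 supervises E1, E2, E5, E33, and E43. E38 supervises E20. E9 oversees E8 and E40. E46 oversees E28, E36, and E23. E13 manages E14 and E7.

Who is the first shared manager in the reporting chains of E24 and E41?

E28

E24's chain of managers is E25, E1, E28, E46. E41's chain of managers is E2, E28, E46. The first manager that appears in both chains is E28.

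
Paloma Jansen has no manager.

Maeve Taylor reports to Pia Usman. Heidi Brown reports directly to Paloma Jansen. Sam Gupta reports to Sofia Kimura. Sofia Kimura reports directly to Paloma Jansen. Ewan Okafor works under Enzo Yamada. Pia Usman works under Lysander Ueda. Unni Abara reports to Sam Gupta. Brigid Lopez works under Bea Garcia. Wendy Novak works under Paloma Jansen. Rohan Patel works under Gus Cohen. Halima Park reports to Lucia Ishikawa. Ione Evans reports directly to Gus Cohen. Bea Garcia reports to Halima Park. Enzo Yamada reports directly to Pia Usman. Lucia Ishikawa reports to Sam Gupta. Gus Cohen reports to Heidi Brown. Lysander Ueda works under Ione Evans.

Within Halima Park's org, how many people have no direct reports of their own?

1

The only person in Halima Park's organization with no one reporting to them is Brigid Lopez. That is 1.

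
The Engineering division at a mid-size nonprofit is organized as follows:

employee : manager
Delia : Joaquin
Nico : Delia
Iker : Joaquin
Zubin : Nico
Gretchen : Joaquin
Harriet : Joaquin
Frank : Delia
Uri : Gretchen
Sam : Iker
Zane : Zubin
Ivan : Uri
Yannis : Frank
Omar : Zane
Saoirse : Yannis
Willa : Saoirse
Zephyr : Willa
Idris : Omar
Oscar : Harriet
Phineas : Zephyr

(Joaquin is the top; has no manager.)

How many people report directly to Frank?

1

Frank directly manages Yannis. That is 1 direct report.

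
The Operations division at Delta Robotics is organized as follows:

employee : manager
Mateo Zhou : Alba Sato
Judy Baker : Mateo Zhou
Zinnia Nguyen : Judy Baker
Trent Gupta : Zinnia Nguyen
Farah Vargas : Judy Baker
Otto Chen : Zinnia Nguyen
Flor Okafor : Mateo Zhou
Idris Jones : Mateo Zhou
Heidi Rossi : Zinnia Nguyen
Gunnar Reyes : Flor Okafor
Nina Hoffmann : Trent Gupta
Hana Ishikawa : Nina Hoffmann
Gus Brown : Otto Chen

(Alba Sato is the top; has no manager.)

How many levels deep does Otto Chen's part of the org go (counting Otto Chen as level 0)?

The longest chain under Otto Chen runs Otto Chen → Gus Brown, which is 1 level below Otto Chen.

1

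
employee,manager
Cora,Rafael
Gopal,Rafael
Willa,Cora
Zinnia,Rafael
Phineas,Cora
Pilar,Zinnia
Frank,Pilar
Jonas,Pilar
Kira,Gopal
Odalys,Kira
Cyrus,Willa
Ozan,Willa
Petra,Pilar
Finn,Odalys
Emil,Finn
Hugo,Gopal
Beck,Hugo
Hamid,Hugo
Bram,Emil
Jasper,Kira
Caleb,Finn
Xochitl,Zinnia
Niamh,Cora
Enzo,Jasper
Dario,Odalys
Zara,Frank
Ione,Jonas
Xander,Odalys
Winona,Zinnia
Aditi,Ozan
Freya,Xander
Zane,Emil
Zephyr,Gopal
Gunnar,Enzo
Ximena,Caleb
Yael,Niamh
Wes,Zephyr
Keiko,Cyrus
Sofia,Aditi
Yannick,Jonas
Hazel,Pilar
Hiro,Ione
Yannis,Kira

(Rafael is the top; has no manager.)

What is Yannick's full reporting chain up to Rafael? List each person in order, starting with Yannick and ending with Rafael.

Yannick reports to Jonas. Jonas reports to Pilar. Pilar reports to Zinnia. Zinnia reports to Rafael. Rafael is at the top.

Yannick -> Jonas -> Pilar -> Zinnia -> Rafael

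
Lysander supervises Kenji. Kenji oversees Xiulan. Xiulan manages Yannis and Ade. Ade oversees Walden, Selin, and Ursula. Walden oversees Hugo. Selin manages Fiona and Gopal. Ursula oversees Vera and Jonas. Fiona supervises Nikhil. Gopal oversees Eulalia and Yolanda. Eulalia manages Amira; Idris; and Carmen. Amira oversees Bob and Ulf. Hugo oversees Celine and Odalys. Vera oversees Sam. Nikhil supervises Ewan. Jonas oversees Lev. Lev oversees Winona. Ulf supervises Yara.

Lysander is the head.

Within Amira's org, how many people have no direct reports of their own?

2

The people in Amira's organization with no one reporting to them are Yara, Bob. That is 2.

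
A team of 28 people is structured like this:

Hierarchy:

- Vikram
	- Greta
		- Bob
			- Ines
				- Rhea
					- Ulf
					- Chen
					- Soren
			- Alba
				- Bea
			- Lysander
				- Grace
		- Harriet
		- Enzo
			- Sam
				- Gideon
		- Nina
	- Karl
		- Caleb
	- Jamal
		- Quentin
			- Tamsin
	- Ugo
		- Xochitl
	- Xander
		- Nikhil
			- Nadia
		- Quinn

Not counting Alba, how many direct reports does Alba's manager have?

2

Alba reports to Bob. Bob's other direct reports are Ines, Lysander — 2 peers.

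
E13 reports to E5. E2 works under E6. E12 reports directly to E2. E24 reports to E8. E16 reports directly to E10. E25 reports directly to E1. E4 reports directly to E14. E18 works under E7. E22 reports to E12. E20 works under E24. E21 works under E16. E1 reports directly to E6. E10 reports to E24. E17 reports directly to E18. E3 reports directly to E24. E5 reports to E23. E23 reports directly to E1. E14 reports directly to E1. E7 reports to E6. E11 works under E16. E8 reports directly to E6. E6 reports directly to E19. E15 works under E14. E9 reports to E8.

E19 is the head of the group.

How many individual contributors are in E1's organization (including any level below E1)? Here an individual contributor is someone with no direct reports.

The people in E1's organization with no one reporting to them are E25, E15, E4, E13. That is 4.

4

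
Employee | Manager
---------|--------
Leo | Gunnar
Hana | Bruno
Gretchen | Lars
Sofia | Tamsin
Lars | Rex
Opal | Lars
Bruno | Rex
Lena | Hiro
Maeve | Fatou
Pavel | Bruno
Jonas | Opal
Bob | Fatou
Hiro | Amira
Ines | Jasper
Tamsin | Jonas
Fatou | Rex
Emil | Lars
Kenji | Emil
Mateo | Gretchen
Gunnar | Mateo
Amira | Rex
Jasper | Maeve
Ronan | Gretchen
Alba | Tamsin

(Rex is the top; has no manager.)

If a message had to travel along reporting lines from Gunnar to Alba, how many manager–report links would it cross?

7

Gunnar is 3 levels below Lars, and Alba is 4 levels below Lars (their lowest common manager). The shortest path runs up from Gunnar to Lars and back down to Alba: 3 + 4 = 7 links.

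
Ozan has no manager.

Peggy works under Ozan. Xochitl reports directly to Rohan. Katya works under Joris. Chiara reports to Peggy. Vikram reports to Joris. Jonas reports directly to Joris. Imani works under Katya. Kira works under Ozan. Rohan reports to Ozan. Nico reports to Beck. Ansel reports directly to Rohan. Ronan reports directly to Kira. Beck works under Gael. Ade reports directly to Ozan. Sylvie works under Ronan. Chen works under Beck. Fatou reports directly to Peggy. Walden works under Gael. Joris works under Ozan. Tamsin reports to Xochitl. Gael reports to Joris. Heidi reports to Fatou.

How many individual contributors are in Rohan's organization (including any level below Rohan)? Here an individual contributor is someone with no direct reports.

The people in Rohan's organization with no one reporting to them are Tamsin, Ansel. That is 2.

2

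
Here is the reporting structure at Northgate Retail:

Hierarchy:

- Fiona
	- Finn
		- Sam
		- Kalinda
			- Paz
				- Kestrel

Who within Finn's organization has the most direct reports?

Finn

Direct-report counts within Finn's organization: Finn has 2; Kalinda has 1; Paz has 1. The largest is 2, held by Finn.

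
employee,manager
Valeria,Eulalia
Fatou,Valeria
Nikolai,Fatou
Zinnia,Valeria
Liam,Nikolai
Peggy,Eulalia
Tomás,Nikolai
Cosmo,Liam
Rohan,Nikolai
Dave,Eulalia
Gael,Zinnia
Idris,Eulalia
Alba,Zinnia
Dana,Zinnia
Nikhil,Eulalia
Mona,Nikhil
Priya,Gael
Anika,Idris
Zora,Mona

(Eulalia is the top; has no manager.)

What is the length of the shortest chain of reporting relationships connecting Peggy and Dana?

Peggy is 1 level below Eulalia, and Dana is 3 levels below Eulalia (their lowest common manager). The shortest path runs up from Peggy to Eulalia and back down to Dana: 1 + 3 = 4 links.

4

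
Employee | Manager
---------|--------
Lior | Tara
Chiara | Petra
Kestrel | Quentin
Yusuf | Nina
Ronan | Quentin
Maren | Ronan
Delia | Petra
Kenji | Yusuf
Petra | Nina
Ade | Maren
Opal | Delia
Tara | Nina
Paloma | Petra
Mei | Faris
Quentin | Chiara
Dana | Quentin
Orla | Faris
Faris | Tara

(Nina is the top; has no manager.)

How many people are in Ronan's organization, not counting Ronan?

2

Ronan directly manages Maren. Under Maren: Ade (1). That's 2 in total.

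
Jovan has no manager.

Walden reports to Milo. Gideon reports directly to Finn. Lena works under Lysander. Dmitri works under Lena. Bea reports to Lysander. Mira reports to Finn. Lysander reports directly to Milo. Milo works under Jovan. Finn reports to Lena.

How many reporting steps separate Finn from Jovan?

4

Chain from Finn up to Jovan: Finn → Lena → Lysander → Milo → Jovan. That is 4 steps up, so Finn is 4 levels below Jovan.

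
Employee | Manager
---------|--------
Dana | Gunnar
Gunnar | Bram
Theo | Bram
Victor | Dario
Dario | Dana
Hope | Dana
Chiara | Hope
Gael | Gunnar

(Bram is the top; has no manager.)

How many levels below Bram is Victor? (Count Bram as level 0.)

4

Chain from Victor up to Bram: Victor → Dario → Dana → Gunnar → Bram. That is 4 steps up, so Victor is 4 levels below Bram.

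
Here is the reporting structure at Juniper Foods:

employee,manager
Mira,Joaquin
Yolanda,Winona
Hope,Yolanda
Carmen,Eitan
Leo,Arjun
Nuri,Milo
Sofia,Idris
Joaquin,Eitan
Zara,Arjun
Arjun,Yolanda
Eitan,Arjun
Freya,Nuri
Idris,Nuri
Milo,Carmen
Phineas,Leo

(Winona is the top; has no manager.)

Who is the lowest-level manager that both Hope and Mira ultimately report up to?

Hope's chain of managers is Yolanda, Winona. Mira's chain of managers is Joaquin, Eitan, Arjun, Yolanda, Winona. The first manager that appears in both chains is Yolanda.

Yolanda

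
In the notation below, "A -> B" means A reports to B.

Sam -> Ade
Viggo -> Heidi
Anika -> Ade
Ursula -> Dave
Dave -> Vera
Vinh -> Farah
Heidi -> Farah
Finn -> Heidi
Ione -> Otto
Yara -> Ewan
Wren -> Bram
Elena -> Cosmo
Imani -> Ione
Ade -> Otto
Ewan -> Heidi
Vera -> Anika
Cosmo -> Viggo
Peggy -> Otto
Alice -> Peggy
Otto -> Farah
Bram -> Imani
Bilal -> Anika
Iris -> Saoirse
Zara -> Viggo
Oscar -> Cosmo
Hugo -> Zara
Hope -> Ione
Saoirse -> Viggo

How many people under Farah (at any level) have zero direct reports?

The people in Farah's organization with no one reporting to them are Vinh, Hope, Wren, Sam, Bilal, Ursula, Alice, Yara, Finn, Hugo, Elena, Oscar, Iris. That is 13.

13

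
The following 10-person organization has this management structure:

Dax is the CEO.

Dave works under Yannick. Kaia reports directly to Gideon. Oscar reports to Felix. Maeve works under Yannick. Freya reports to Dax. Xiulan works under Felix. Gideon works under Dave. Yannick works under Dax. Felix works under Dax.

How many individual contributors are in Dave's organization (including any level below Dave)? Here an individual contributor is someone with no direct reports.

The only person in Dave's organization with no one reporting to them is Kaia. That is 1.

1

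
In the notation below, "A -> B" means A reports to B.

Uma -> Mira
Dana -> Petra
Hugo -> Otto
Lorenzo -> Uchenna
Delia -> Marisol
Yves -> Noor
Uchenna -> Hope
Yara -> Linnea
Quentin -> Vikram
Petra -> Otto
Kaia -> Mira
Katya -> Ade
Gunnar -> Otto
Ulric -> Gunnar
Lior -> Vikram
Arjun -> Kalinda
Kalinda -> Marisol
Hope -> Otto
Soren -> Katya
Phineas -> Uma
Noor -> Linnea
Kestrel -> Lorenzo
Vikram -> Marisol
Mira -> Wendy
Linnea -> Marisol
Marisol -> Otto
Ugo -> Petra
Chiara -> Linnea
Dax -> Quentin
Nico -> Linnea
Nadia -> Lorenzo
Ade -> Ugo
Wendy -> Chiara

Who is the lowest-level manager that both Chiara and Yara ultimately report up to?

Linnea

Chiara's chain of managers is Linnea, Marisol, Otto. Yara's chain of managers is Linnea, Marisol, Otto. The first manager that appears in both chains is Linnea.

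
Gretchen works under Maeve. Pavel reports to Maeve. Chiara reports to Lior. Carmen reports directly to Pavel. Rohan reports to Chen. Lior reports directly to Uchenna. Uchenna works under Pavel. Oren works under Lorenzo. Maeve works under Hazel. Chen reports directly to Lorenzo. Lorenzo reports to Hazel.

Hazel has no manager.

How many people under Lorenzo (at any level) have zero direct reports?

2

The people in Lorenzo's organization with no one reporting to them are Oren, Rohan. That is 2.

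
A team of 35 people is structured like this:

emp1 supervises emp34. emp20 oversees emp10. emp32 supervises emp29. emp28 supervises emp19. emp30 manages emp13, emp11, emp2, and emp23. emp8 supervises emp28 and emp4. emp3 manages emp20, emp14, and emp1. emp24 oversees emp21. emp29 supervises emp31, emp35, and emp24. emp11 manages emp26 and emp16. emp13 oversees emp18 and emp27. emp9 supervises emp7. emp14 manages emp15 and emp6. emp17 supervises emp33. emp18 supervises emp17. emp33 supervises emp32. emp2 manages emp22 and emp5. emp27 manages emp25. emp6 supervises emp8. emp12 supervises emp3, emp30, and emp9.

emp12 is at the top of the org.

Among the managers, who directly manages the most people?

Direct-report counts: emp12 has 3; emp9 has 1; emp30 has 4; emp2 has 2; emp11 has 2; emp13 has 2; emp27 has 1; emp18 has 1; emp17 has 1; emp33 has 1; emp32 has 1; emp29 has 3; emp24 has 1; emp3 has 3; emp1 has 1; emp14 has 2; emp6 has 1; emp8 has 2; emp28 has 1; emp20 has 1. The largest is 4, held by emp30.

emp30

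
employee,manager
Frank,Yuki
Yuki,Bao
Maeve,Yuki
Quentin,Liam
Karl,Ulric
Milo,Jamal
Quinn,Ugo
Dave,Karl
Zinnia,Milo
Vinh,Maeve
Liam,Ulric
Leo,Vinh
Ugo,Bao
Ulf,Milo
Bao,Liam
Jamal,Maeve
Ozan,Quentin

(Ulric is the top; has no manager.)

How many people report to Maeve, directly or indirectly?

6

Maeve directly manages Vinh, Jamal. Under Vinh: Leo (1). Under Jamal: Milo, Zinnia, Ulf (3). So Maeve's organization is 2 direct reports plus everyone under them: 2 + 4 = 6.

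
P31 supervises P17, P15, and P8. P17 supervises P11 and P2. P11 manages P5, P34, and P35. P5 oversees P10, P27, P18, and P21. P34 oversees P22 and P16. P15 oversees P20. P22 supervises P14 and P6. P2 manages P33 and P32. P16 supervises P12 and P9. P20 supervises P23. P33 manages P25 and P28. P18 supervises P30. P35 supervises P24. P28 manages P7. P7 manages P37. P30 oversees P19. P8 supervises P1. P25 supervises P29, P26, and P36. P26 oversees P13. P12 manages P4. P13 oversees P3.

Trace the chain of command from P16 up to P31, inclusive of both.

P16 reports to P34. P34 reports to P11. P11 reports to P17. P17 reports to P31. P31 is at the top.

P16 -> P34 -> P11 -> P17 -> P31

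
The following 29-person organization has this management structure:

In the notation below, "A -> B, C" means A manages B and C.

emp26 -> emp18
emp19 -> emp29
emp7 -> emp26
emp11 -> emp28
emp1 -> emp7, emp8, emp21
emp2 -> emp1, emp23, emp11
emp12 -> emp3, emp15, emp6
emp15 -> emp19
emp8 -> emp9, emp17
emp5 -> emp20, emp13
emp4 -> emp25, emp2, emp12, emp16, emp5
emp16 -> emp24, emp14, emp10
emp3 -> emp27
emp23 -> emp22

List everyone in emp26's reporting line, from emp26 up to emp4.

emp26 -> emp7 -> emp1 -> emp2 -> emp4

emp26 reports to emp7. emp7 reports to emp1. emp1 reports to emp2. emp2 reports to emp4. emp4 is at the top.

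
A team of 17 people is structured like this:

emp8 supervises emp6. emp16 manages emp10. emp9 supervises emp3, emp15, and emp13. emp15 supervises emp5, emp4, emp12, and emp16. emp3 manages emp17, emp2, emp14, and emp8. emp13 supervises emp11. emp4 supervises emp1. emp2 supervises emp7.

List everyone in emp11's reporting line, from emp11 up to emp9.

emp11 -> emp13 -> emp9

emp11 reports to emp13. emp13 reports to emp9. emp9 is at the top.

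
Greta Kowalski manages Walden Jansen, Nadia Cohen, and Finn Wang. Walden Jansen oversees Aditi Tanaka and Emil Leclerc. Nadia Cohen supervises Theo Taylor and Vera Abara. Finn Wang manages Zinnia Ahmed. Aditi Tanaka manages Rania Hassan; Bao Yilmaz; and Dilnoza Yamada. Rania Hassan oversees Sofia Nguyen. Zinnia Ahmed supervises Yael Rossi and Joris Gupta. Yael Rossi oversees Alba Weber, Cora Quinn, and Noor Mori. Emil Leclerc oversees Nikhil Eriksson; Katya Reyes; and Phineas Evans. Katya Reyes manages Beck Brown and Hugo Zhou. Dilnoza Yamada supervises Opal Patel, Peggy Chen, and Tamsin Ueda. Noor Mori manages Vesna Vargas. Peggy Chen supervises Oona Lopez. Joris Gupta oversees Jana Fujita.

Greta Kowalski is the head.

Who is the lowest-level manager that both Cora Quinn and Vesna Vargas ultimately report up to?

Yael Rossi

Cora Quinn's chain of managers is Yael Rossi, Zinnia Ahmed, Finn Wang, Greta Kowalski. Vesna Vargas's chain of managers is Noor Mori, Yael Rossi, Zinnia Ahmed, Finn Wang, Greta Kowalski. The first manager that appears in both chains is Yael Rossi.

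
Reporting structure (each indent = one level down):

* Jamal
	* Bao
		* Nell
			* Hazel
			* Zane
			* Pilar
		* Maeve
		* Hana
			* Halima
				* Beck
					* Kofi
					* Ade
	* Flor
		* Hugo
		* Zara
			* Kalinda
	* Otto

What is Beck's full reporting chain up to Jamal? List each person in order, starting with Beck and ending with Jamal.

Beck reports to Halima. Halima reports to Hana. Hana reports to Bao. Bao reports to Jamal. Jamal is at the top.

Beck -> Halima -> Hana -> Bao -> Jamal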